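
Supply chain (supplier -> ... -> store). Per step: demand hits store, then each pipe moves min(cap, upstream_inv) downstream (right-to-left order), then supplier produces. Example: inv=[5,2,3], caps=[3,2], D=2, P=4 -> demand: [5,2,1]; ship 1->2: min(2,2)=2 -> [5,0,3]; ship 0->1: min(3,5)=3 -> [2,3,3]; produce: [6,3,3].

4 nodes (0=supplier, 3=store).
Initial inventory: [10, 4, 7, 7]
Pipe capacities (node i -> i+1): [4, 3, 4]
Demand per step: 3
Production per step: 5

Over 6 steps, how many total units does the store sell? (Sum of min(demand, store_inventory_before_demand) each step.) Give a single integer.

Step 1: sold=3 (running total=3) -> [11 5 6 8]
Step 2: sold=3 (running total=6) -> [12 6 5 9]
Step 3: sold=3 (running total=9) -> [13 7 4 10]
Step 4: sold=3 (running total=12) -> [14 8 3 11]
Step 5: sold=3 (running total=15) -> [15 9 3 11]
Step 6: sold=3 (running total=18) -> [16 10 3 11]

Answer: 18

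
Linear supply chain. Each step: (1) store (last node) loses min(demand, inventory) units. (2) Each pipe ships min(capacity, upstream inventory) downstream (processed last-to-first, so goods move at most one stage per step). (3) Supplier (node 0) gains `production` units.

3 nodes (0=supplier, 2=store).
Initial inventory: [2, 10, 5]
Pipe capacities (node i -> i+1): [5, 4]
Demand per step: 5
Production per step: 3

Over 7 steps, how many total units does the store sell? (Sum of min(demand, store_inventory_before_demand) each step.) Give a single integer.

Step 1: sold=5 (running total=5) -> [3 8 4]
Step 2: sold=4 (running total=9) -> [3 7 4]
Step 3: sold=4 (running total=13) -> [3 6 4]
Step 4: sold=4 (running total=17) -> [3 5 4]
Step 5: sold=4 (running total=21) -> [3 4 4]
Step 6: sold=4 (running total=25) -> [3 3 4]
Step 7: sold=4 (running total=29) -> [3 3 3]

Answer: 29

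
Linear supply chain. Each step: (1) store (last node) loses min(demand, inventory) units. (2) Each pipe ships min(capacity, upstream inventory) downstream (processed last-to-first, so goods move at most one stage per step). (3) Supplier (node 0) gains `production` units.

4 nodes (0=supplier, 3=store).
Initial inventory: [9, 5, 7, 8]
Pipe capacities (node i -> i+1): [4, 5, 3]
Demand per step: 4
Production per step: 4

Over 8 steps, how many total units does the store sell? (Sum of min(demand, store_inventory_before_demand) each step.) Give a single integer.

Step 1: sold=4 (running total=4) -> [9 4 9 7]
Step 2: sold=4 (running total=8) -> [9 4 10 6]
Step 3: sold=4 (running total=12) -> [9 4 11 5]
Step 4: sold=4 (running total=16) -> [9 4 12 4]
Step 5: sold=4 (running total=20) -> [9 4 13 3]
Step 6: sold=3 (running total=23) -> [9 4 14 3]
Step 7: sold=3 (running total=26) -> [9 4 15 3]
Step 8: sold=3 (running total=29) -> [9 4 16 3]

Answer: 29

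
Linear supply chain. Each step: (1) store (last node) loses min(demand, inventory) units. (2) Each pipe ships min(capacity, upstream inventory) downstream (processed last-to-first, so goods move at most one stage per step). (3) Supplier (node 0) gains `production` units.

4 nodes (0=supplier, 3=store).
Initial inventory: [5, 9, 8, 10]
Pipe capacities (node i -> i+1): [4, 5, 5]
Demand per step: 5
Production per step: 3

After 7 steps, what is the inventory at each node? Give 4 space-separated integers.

Step 1: demand=5,sold=5 ship[2->3]=5 ship[1->2]=5 ship[0->1]=4 prod=3 -> inv=[4 8 8 10]
Step 2: demand=5,sold=5 ship[2->3]=5 ship[1->2]=5 ship[0->1]=4 prod=3 -> inv=[3 7 8 10]
Step 3: demand=5,sold=5 ship[2->3]=5 ship[1->2]=5 ship[0->1]=3 prod=3 -> inv=[3 5 8 10]
Step 4: demand=5,sold=5 ship[2->3]=5 ship[1->2]=5 ship[0->1]=3 prod=3 -> inv=[3 3 8 10]
Step 5: demand=5,sold=5 ship[2->3]=5 ship[1->2]=3 ship[0->1]=3 prod=3 -> inv=[3 3 6 10]
Step 6: demand=5,sold=5 ship[2->3]=5 ship[1->2]=3 ship[0->1]=3 prod=3 -> inv=[3 3 4 10]
Step 7: demand=5,sold=5 ship[2->3]=4 ship[1->2]=3 ship[0->1]=3 prod=3 -> inv=[3 3 3 9]

3 3 3 9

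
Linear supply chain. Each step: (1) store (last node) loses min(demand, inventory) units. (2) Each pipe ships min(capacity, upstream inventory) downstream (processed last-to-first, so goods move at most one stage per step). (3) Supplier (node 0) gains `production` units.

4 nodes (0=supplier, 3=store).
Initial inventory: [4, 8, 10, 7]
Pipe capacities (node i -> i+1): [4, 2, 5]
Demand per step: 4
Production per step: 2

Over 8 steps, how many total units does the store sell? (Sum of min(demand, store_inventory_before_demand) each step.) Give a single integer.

Step 1: sold=4 (running total=4) -> [2 10 7 8]
Step 2: sold=4 (running total=8) -> [2 10 4 9]
Step 3: sold=4 (running total=12) -> [2 10 2 9]
Step 4: sold=4 (running total=16) -> [2 10 2 7]
Step 5: sold=4 (running total=20) -> [2 10 2 5]
Step 6: sold=4 (running total=24) -> [2 10 2 3]
Step 7: sold=3 (running total=27) -> [2 10 2 2]
Step 8: sold=2 (running total=29) -> [2 10 2 2]

Answer: 29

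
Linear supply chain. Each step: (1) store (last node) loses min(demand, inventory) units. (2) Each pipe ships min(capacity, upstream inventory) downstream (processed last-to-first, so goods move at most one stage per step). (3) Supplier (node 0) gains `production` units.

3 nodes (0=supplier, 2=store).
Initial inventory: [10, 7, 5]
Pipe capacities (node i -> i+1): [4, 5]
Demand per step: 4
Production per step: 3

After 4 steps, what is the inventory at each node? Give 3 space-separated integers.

Step 1: demand=4,sold=4 ship[1->2]=5 ship[0->1]=4 prod=3 -> inv=[9 6 6]
Step 2: demand=4,sold=4 ship[1->2]=5 ship[0->1]=4 prod=3 -> inv=[8 5 7]
Step 3: demand=4,sold=4 ship[1->2]=5 ship[0->1]=4 prod=3 -> inv=[7 4 8]
Step 4: demand=4,sold=4 ship[1->2]=4 ship[0->1]=4 prod=3 -> inv=[6 4 8]

6 4 8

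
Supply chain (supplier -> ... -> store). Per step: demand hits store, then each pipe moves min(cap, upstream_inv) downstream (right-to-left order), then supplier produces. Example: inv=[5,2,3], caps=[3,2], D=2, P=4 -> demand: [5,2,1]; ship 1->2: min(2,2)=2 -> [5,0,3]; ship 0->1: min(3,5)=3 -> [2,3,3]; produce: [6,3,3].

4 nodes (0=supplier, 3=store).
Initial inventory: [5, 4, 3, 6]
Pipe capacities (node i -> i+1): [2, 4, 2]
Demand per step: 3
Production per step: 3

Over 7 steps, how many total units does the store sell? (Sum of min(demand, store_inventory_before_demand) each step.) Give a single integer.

Answer: 18

Derivation:
Step 1: sold=3 (running total=3) -> [6 2 5 5]
Step 2: sold=3 (running total=6) -> [7 2 5 4]
Step 3: sold=3 (running total=9) -> [8 2 5 3]
Step 4: sold=3 (running total=12) -> [9 2 5 2]
Step 5: sold=2 (running total=14) -> [10 2 5 2]
Step 6: sold=2 (running total=16) -> [11 2 5 2]
Step 7: sold=2 (running total=18) -> [12 2 5 2]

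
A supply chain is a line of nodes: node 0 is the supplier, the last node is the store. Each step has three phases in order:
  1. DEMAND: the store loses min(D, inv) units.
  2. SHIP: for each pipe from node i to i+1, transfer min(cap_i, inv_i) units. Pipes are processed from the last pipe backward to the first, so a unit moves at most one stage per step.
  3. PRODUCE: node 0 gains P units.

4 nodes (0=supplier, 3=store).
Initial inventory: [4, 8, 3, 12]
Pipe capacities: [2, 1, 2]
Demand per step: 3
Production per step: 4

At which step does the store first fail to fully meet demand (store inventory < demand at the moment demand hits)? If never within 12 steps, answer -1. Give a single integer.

Step 1: demand=3,sold=3 ship[2->3]=2 ship[1->2]=1 ship[0->1]=2 prod=4 -> [6 9 2 11]
Step 2: demand=3,sold=3 ship[2->3]=2 ship[1->2]=1 ship[0->1]=2 prod=4 -> [8 10 1 10]
Step 3: demand=3,sold=3 ship[2->3]=1 ship[1->2]=1 ship[0->1]=2 prod=4 -> [10 11 1 8]
Step 4: demand=3,sold=3 ship[2->3]=1 ship[1->2]=1 ship[0->1]=2 prod=4 -> [12 12 1 6]
Step 5: demand=3,sold=3 ship[2->3]=1 ship[1->2]=1 ship[0->1]=2 prod=4 -> [14 13 1 4]
Step 6: demand=3,sold=3 ship[2->3]=1 ship[1->2]=1 ship[0->1]=2 prod=4 -> [16 14 1 2]
Step 7: demand=3,sold=2 ship[2->3]=1 ship[1->2]=1 ship[0->1]=2 prod=4 -> [18 15 1 1]
Step 8: demand=3,sold=1 ship[2->3]=1 ship[1->2]=1 ship[0->1]=2 prod=4 -> [20 16 1 1]
Step 9: demand=3,sold=1 ship[2->3]=1 ship[1->2]=1 ship[0->1]=2 prod=4 -> [22 17 1 1]
Step 10: demand=3,sold=1 ship[2->3]=1 ship[1->2]=1 ship[0->1]=2 prod=4 -> [24 18 1 1]
Step 11: demand=3,sold=1 ship[2->3]=1 ship[1->2]=1 ship[0->1]=2 prod=4 -> [26 19 1 1]
Step 12: demand=3,sold=1 ship[2->3]=1 ship[1->2]=1 ship[0->1]=2 prod=4 -> [28 20 1 1]
First stockout at step 7

7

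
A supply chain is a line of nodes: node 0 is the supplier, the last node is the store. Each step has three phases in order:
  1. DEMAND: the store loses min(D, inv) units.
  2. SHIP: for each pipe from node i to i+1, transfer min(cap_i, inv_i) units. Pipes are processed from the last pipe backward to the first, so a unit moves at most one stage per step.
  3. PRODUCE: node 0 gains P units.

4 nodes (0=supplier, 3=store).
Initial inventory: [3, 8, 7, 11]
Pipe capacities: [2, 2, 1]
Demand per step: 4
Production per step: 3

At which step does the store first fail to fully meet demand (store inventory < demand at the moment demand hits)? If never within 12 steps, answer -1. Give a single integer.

Step 1: demand=4,sold=4 ship[2->3]=1 ship[1->2]=2 ship[0->1]=2 prod=3 -> [4 8 8 8]
Step 2: demand=4,sold=4 ship[2->3]=1 ship[1->2]=2 ship[0->1]=2 prod=3 -> [5 8 9 5]
Step 3: demand=4,sold=4 ship[2->3]=1 ship[1->2]=2 ship[0->1]=2 prod=3 -> [6 8 10 2]
Step 4: demand=4,sold=2 ship[2->3]=1 ship[1->2]=2 ship[0->1]=2 prod=3 -> [7 8 11 1]
Step 5: demand=4,sold=1 ship[2->3]=1 ship[1->2]=2 ship[0->1]=2 prod=3 -> [8 8 12 1]
Step 6: demand=4,sold=1 ship[2->3]=1 ship[1->2]=2 ship[0->1]=2 prod=3 -> [9 8 13 1]
Step 7: demand=4,sold=1 ship[2->3]=1 ship[1->2]=2 ship[0->1]=2 prod=3 -> [10 8 14 1]
Step 8: demand=4,sold=1 ship[2->3]=1 ship[1->2]=2 ship[0->1]=2 prod=3 -> [11 8 15 1]
Step 9: demand=4,sold=1 ship[2->3]=1 ship[1->2]=2 ship[0->1]=2 prod=3 -> [12 8 16 1]
Step 10: demand=4,sold=1 ship[2->3]=1 ship[1->2]=2 ship[0->1]=2 prod=3 -> [13 8 17 1]
Step 11: demand=4,sold=1 ship[2->3]=1 ship[1->2]=2 ship[0->1]=2 prod=3 -> [14 8 18 1]
Step 12: demand=4,sold=1 ship[2->3]=1 ship[1->2]=2 ship[0->1]=2 prod=3 -> [15 8 19 1]
First stockout at step 4

4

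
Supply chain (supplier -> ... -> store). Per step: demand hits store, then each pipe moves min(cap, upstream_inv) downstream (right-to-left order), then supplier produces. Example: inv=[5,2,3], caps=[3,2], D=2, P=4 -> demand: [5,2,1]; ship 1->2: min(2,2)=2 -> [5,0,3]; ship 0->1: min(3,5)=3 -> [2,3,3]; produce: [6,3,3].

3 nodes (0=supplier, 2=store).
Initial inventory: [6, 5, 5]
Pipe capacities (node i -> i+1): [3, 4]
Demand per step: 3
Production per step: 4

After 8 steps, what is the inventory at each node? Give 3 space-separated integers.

Step 1: demand=3,sold=3 ship[1->2]=4 ship[0->1]=3 prod=4 -> inv=[7 4 6]
Step 2: demand=3,sold=3 ship[1->2]=4 ship[0->1]=3 prod=4 -> inv=[8 3 7]
Step 3: demand=3,sold=3 ship[1->2]=3 ship[0->1]=3 prod=4 -> inv=[9 3 7]
Step 4: demand=3,sold=3 ship[1->2]=3 ship[0->1]=3 prod=4 -> inv=[10 3 7]
Step 5: demand=3,sold=3 ship[1->2]=3 ship[0->1]=3 prod=4 -> inv=[11 3 7]
Step 6: demand=3,sold=3 ship[1->2]=3 ship[0->1]=3 prod=4 -> inv=[12 3 7]
Step 7: demand=3,sold=3 ship[1->2]=3 ship[0->1]=3 prod=4 -> inv=[13 3 7]
Step 8: demand=3,sold=3 ship[1->2]=3 ship[0->1]=3 prod=4 -> inv=[14 3 7]

14 3 7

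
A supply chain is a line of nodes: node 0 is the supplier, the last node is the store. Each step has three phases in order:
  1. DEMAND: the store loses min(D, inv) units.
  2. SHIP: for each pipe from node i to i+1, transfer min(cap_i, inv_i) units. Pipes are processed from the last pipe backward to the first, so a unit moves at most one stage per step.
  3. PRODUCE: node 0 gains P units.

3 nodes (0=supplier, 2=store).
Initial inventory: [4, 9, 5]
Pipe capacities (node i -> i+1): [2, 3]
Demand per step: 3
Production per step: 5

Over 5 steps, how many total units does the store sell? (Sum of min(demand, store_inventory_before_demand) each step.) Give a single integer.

Step 1: sold=3 (running total=3) -> [7 8 5]
Step 2: sold=3 (running total=6) -> [10 7 5]
Step 3: sold=3 (running total=9) -> [13 6 5]
Step 4: sold=3 (running total=12) -> [16 5 5]
Step 5: sold=3 (running total=15) -> [19 4 5]

Answer: 15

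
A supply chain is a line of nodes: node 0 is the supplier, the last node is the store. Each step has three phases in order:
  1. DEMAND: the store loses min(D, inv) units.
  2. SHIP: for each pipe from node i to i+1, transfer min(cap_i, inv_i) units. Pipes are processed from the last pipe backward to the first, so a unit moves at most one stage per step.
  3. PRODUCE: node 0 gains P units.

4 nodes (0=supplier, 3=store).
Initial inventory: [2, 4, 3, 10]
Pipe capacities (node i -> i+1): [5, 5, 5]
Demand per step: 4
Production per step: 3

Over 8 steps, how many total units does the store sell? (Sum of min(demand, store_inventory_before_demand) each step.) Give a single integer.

Answer: 31

Derivation:
Step 1: sold=4 (running total=4) -> [3 2 4 9]
Step 2: sold=4 (running total=8) -> [3 3 2 9]
Step 3: sold=4 (running total=12) -> [3 3 3 7]
Step 4: sold=4 (running total=16) -> [3 3 3 6]
Step 5: sold=4 (running total=20) -> [3 3 3 5]
Step 6: sold=4 (running total=24) -> [3 3 3 4]
Step 7: sold=4 (running total=28) -> [3 3 3 3]
Step 8: sold=3 (running total=31) -> [3 3 3 3]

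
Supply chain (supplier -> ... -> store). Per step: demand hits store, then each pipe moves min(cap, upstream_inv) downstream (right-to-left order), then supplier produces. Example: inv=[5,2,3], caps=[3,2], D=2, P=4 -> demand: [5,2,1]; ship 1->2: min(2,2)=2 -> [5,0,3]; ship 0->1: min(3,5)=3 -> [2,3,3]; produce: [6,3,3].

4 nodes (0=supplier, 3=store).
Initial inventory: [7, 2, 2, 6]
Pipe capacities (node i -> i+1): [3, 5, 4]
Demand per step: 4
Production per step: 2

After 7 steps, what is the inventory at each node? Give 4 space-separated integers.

Step 1: demand=4,sold=4 ship[2->3]=2 ship[1->2]=2 ship[0->1]=3 prod=2 -> inv=[6 3 2 4]
Step 2: demand=4,sold=4 ship[2->3]=2 ship[1->2]=3 ship[0->1]=3 prod=2 -> inv=[5 3 3 2]
Step 3: demand=4,sold=2 ship[2->3]=3 ship[1->2]=3 ship[0->1]=3 prod=2 -> inv=[4 3 3 3]
Step 4: demand=4,sold=3 ship[2->3]=3 ship[1->2]=3 ship[0->1]=3 prod=2 -> inv=[3 3 3 3]
Step 5: demand=4,sold=3 ship[2->3]=3 ship[1->2]=3 ship[0->1]=3 prod=2 -> inv=[2 3 3 3]
Step 6: demand=4,sold=3 ship[2->3]=3 ship[1->2]=3 ship[0->1]=2 prod=2 -> inv=[2 2 3 3]
Step 7: demand=4,sold=3 ship[2->3]=3 ship[1->2]=2 ship[0->1]=2 prod=2 -> inv=[2 2 2 3]

2 2 2 3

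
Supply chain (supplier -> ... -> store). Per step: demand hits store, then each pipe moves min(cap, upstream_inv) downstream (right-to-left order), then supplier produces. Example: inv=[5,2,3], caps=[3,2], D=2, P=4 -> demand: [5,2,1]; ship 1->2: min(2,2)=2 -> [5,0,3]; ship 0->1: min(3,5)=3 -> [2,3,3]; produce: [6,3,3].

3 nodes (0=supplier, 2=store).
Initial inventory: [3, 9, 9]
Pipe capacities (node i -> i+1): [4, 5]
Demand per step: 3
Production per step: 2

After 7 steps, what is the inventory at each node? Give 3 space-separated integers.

Step 1: demand=3,sold=3 ship[1->2]=5 ship[0->1]=3 prod=2 -> inv=[2 7 11]
Step 2: demand=3,sold=3 ship[1->2]=5 ship[0->1]=2 prod=2 -> inv=[2 4 13]
Step 3: demand=3,sold=3 ship[1->2]=4 ship[0->1]=2 prod=2 -> inv=[2 2 14]
Step 4: demand=3,sold=3 ship[1->2]=2 ship[0->1]=2 prod=2 -> inv=[2 2 13]
Step 5: demand=3,sold=3 ship[1->2]=2 ship[0->1]=2 prod=2 -> inv=[2 2 12]
Step 6: demand=3,sold=3 ship[1->2]=2 ship[0->1]=2 prod=2 -> inv=[2 2 11]
Step 7: demand=3,sold=3 ship[1->2]=2 ship[0->1]=2 prod=2 -> inv=[2 2 10]

2 2 10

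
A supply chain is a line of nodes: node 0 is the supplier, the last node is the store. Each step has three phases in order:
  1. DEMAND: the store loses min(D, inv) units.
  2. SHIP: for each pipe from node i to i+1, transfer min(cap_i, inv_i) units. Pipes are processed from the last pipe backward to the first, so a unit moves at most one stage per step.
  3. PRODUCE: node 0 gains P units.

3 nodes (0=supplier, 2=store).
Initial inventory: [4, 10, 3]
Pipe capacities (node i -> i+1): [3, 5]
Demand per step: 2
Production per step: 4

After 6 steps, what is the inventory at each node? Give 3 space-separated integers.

Step 1: demand=2,sold=2 ship[1->2]=5 ship[0->1]=3 prod=4 -> inv=[5 8 6]
Step 2: demand=2,sold=2 ship[1->2]=5 ship[0->1]=3 prod=4 -> inv=[6 6 9]
Step 3: demand=2,sold=2 ship[1->2]=5 ship[0->1]=3 prod=4 -> inv=[7 4 12]
Step 4: demand=2,sold=2 ship[1->2]=4 ship[0->1]=3 prod=4 -> inv=[8 3 14]
Step 5: demand=2,sold=2 ship[1->2]=3 ship[0->1]=3 prod=4 -> inv=[9 3 15]
Step 6: demand=2,sold=2 ship[1->2]=3 ship[0->1]=3 prod=4 -> inv=[10 3 16]

10 3 16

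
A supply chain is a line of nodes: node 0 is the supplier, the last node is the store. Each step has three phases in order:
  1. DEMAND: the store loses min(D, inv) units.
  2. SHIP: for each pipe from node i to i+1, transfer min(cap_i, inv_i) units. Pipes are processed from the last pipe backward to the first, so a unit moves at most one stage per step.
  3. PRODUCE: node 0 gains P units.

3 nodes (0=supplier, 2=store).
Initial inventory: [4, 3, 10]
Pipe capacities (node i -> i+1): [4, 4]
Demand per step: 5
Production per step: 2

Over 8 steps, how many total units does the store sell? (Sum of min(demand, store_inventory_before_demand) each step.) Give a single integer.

Answer: 27

Derivation:
Step 1: sold=5 (running total=5) -> [2 4 8]
Step 2: sold=5 (running total=10) -> [2 2 7]
Step 3: sold=5 (running total=15) -> [2 2 4]
Step 4: sold=4 (running total=19) -> [2 2 2]
Step 5: sold=2 (running total=21) -> [2 2 2]
Step 6: sold=2 (running total=23) -> [2 2 2]
Step 7: sold=2 (running total=25) -> [2 2 2]
Step 8: sold=2 (running total=27) -> [2 2 2]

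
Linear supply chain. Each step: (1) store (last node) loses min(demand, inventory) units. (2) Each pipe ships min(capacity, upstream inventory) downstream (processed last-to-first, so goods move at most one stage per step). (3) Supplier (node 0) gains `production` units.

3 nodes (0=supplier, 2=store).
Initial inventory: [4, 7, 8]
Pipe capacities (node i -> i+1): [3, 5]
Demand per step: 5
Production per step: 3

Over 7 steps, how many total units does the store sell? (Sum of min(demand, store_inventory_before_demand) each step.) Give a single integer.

Step 1: sold=5 (running total=5) -> [4 5 8]
Step 2: sold=5 (running total=10) -> [4 3 8]
Step 3: sold=5 (running total=15) -> [4 3 6]
Step 4: sold=5 (running total=20) -> [4 3 4]
Step 5: sold=4 (running total=24) -> [4 3 3]
Step 6: sold=3 (running total=27) -> [4 3 3]
Step 7: sold=3 (running total=30) -> [4 3 3]

Answer: 30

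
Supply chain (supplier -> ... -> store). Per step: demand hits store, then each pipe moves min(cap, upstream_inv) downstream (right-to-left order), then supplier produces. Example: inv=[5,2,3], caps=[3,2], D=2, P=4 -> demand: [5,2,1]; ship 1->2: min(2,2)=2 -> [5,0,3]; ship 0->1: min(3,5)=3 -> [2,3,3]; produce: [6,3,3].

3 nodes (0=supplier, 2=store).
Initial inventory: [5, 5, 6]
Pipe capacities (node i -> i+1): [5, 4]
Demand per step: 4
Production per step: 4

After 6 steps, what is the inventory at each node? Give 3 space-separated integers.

Step 1: demand=4,sold=4 ship[1->2]=4 ship[0->1]=5 prod=4 -> inv=[4 6 6]
Step 2: demand=4,sold=4 ship[1->2]=4 ship[0->1]=4 prod=4 -> inv=[4 6 6]
Step 3: demand=4,sold=4 ship[1->2]=4 ship[0->1]=4 prod=4 -> inv=[4 6 6]
Step 4: demand=4,sold=4 ship[1->2]=4 ship[0->1]=4 prod=4 -> inv=[4 6 6]
Step 5: demand=4,sold=4 ship[1->2]=4 ship[0->1]=4 prod=4 -> inv=[4 6 6]
Step 6: demand=4,sold=4 ship[1->2]=4 ship[0->1]=4 prod=4 -> inv=[4 6 6]

4 6 6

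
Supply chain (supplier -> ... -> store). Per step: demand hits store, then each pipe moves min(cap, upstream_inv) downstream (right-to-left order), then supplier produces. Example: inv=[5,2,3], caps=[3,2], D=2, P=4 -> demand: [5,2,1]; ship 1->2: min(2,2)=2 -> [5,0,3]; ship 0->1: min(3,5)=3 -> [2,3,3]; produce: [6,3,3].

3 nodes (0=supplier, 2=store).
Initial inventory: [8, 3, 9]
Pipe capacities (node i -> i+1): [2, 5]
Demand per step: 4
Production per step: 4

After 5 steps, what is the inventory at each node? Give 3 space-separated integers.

Step 1: demand=4,sold=4 ship[1->2]=3 ship[0->1]=2 prod=4 -> inv=[10 2 8]
Step 2: demand=4,sold=4 ship[1->2]=2 ship[0->1]=2 prod=4 -> inv=[12 2 6]
Step 3: demand=4,sold=4 ship[1->2]=2 ship[0->1]=2 prod=4 -> inv=[14 2 4]
Step 4: demand=4,sold=4 ship[1->2]=2 ship[0->1]=2 prod=4 -> inv=[16 2 2]
Step 5: demand=4,sold=2 ship[1->2]=2 ship[0->1]=2 prod=4 -> inv=[18 2 2]

18 2 2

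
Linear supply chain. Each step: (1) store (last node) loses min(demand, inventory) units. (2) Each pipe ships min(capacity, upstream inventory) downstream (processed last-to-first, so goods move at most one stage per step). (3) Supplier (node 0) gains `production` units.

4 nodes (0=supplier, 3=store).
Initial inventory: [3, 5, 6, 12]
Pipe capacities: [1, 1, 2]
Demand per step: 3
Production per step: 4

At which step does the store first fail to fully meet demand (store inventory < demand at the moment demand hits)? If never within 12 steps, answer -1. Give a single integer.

Step 1: demand=3,sold=3 ship[2->3]=2 ship[1->2]=1 ship[0->1]=1 prod=4 -> [6 5 5 11]
Step 2: demand=3,sold=3 ship[2->3]=2 ship[1->2]=1 ship[0->1]=1 prod=4 -> [9 5 4 10]
Step 3: demand=3,sold=3 ship[2->3]=2 ship[1->2]=1 ship[0->1]=1 prod=4 -> [12 5 3 9]
Step 4: demand=3,sold=3 ship[2->3]=2 ship[1->2]=1 ship[0->1]=1 prod=4 -> [15 5 2 8]
Step 5: demand=3,sold=3 ship[2->3]=2 ship[1->2]=1 ship[0->1]=1 prod=4 -> [18 5 1 7]
Step 6: demand=3,sold=3 ship[2->3]=1 ship[1->2]=1 ship[0->1]=1 prod=4 -> [21 5 1 5]
Step 7: demand=3,sold=3 ship[2->3]=1 ship[1->2]=1 ship[0->1]=1 prod=4 -> [24 5 1 3]
Step 8: demand=3,sold=3 ship[2->3]=1 ship[1->2]=1 ship[0->1]=1 prod=4 -> [27 5 1 1]
Step 9: demand=3,sold=1 ship[2->3]=1 ship[1->2]=1 ship[0->1]=1 prod=4 -> [30 5 1 1]
Step 10: demand=3,sold=1 ship[2->3]=1 ship[1->2]=1 ship[0->1]=1 prod=4 -> [33 5 1 1]
Step 11: demand=3,sold=1 ship[2->3]=1 ship[1->2]=1 ship[0->1]=1 prod=4 -> [36 5 1 1]
Step 12: demand=3,sold=1 ship[2->3]=1 ship[1->2]=1 ship[0->1]=1 prod=4 -> [39 5 1 1]
First stockout at step 9

9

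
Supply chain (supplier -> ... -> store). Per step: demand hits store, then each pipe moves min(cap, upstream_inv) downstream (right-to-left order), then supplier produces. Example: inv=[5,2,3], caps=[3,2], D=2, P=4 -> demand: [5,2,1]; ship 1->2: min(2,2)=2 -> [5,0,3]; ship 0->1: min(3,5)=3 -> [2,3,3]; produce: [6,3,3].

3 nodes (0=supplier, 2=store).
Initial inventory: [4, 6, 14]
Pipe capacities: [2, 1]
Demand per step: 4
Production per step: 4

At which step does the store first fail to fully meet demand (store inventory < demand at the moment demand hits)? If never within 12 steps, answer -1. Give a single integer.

Step 1: demand=4,sold=4 ship[1->2]=1 ship[0->1]=2 prod=4 -> [6 7 11]
Step 2: demand=4,sold=4 ship[1->2]=1 ship[0->1]=2 prod=4 -> [8 8 8]
Step 3: demand=4,sold=4 ship[1->2]=1 ship[0->1]=2 prod=4 -> [10 9 5]
Step 4: demand=4,sold=4 ship[1->2]=1 ship[0->1]=2 prod=4 -> [12 10 2]
Step 5: demand=4,sold=2 ship[1->2]=1 ship[0->1]=2 prod=4 -> [14 11 1]
Step 6: demand=4,sold=1 ship[1->2]=1 ship[0->1]=2 prod=4 -> [16 12 1]
Step 7: demand=4,sold=1 ship[1->2]=1 ship[0->1]=2 prod=4 -> [18 13 1]
Step 8: demand=4,sold=1 ship[1->2]=1 ship[0->1]=2 prod=4 -> [20 14 1]
Step 9: demand=4,sold=1 ship[1->2]=1 ship[0->1]=2 prod=4 -> [22 15 1]
Step 10: demand=4,sold=1 ship[1->2]=1 ship[0->1]=2 prod=4 -> [24 16 1]
Step 11: demand=4,sold=1 ship[1->2]=1 ship[0->1]=2 prod=4 -> [26 17 1]
Step 12: demand=4,sold=1 ship[1->2]=1 ship[0->1]=2 prod=4 -> [28 18 1]
First stockout at step 5

5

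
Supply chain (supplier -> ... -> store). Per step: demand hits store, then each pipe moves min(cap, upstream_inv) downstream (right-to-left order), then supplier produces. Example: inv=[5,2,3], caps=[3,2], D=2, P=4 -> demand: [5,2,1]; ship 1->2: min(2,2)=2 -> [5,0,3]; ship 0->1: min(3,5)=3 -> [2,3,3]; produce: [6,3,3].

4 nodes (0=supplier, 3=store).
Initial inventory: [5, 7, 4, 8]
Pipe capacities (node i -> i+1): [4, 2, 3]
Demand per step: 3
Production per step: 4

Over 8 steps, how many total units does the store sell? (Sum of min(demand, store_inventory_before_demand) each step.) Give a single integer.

Step 1: sold=3 (running total=3) -> [5 9 3 8]
Step 2: sold=3 (running total=6) -> [5 11 2 8]
Step 3: sold=3 (running total=9) -> [5 13 2 7]
Step 4: sold=3 (running total=12) -> [5 15 2 6]
Step 5: sold=3 (running total=15) -> [5 17 2 5]
Step 6: sold=3 (running total=18) -> [5 19 2 4]
Step 7: sold=3 (running total=21) -> [5 21 2 3]
Step 8: sold=3 (running total=24) -> [5 23 2 2]

Answer: 24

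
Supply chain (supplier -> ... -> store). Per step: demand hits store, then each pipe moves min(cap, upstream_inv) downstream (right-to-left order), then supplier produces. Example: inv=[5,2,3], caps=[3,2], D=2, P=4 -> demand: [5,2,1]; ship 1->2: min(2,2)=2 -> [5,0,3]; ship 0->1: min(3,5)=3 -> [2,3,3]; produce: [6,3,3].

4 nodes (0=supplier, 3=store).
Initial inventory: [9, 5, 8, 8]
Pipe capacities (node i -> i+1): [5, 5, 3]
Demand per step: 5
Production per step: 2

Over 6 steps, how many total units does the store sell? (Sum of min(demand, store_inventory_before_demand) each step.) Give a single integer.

Step 1: sold=5 (running total=5) -> [6 5 10 6]
Step 2: sold=5 (running total=10) -> [3 5 12 4]
Step 3: sold=4 (running total=14) -> [2 3 14 3]
Step 4: sold=3 (running total=17) -> [2 2 14 3]
Step 5: sold=3 (running total=20) -> [2 2 13 3]
Step 6: sold=3 (running total=23) -> [2 2 12 3]

Answer: 23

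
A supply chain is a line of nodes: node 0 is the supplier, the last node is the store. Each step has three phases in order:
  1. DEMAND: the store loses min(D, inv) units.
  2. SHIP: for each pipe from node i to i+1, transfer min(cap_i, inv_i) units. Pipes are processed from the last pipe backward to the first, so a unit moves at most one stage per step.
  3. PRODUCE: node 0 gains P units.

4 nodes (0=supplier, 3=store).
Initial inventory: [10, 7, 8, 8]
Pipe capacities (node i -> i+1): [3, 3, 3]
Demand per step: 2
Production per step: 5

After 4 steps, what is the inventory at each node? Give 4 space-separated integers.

Step 1: demand=2,sold=2 ship[2->3]=3 ship[1->2]=3 ship[0->1]=3 prod=5 -> inv=[12 7 8 9]
Step 2: demand=2,sold=2 ship[2->3]=3 ship[1->2]=3 ship[0->1]=3 prod=5 -> inv=[14 7 8 10]
Step 3: demand=2,sold=2 ship[2->3]=3 ship[1->2]=3 ship[0->1]=3 prod=5 -> inv=[16 7 8 11]
Step 4: demand=2,sold=2 ship[2->3]=3 ship[1->2]=3 ship[0->1]=3 prod=5 -> inv=[18 7 8 12]

18 7 8 12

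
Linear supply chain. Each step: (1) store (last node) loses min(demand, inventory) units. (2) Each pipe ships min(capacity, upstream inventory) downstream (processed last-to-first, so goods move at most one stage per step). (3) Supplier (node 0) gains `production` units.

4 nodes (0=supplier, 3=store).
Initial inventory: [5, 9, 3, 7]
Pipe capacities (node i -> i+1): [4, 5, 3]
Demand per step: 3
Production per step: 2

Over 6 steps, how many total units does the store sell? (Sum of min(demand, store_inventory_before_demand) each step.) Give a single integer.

Answer: 18

Derivation:
Step 1: sold=3 (running total=3) -> [3 8 5 7]
Step 2: sold=3 (running total=6) -> [2 6 7 7]
Step 3: sold=3 (running total=9) -> [2 3 9 7]
Step 4: sold=3 (running total=12) -> [2 2 9 7]
Step 5: sold=3 (running total=15) -> [2 2 8 7]
Step 6: sold=3 (running total=18) -> [2 2 7 7]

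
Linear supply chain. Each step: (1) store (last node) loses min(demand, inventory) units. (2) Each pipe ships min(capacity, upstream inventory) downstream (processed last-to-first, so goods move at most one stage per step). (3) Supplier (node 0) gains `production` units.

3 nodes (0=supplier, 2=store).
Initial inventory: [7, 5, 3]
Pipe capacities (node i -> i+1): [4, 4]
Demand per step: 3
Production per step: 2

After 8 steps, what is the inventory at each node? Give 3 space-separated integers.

Step 1: demand=3,sold=3 ship[1->2]=4 ship[0->1]=4 prod=2 -> inv=[5 5 4]
Step 2: demand=3,sold=3 ship[1->2]=4 ship[0->1]=4 prod=2 -> inv=[3 5 5]
Step 3: demand=3,sold=3 ship[1->2]=4 ship[0->1]=3 prod=2 -> inv=[2 4 6]
Step 4: demand=3,sold=3 ship[1->2]=4 ship[0->1]=2 prod=2 -> inv=[2 2 7]
Step 5: demand=3,sold=3 ship[1->2]=2 ship[0->1]=2 prod=2 -> inv=[2 2 6]
Step 6: demand=3,sold=3 ship[1->2]=2 ship[0->1]=2 prod=2 -> inv=[2 2 5]
Step 7: demand=3,sold=3 ship[1->2]=2 ship[0->1]=2 prod=2 -> inv=[2 2 4]
Step 8: demand=3,sold=3 ship[1->2]=2 ship[0->1]=2 prod=2 -> inv=[2 2 3]

2 2 3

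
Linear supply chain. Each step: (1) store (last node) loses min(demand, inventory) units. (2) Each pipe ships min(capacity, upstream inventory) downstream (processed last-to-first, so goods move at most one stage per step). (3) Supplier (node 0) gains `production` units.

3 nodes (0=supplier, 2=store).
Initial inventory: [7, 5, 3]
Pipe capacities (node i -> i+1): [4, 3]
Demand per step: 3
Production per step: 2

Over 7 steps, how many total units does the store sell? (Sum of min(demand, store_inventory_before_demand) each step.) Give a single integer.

Answer: 21

Derivation:
Step 1: sold=3 (running total=3) -> [5 6 3]
Step 2: sold=3 (running total=6) -> [3 7 3]
Step 3: sold=3 (running total=9) -> [2 7 3]
Step 4: sold=3 (running total=12) -> [2 6 3]
Step 5: sold=3 (running total=15) -> [2 5 3]
Step 6: sold=3 (running total=18) -> [2 4 3]
Step 7: sold=3 (running total=21) -> [2 3 3]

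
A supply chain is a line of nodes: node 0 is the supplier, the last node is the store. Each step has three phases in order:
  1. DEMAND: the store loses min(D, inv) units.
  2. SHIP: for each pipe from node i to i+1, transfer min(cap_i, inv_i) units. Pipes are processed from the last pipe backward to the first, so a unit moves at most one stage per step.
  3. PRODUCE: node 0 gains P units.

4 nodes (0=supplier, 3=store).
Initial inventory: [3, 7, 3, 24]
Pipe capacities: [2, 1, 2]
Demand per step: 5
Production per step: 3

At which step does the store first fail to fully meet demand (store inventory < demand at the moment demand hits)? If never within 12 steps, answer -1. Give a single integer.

Step 1: demand=5,sold=5 ship[2->3]=2 ship[1->2]=1 ship[0->1]=2 prod=3 -> [4 8 2 21]
Step 2: demand=5,sold=5 ship[2->3]=2 ship[1->2]=1 ship[0->1]=2 prod=3 -> [5 9 1 18]
Step 3: demand=5,sold=5 ship[2->3]=1 ship[1->2]=1 ship[0->1]=2 prod=3 -> [6 10 1 14]
Step 4: demand=5,sold=5 ship[2->3]=1 ship[1->2]=1 ship[0->1]=2 prod=3 -> [7 11 1 10]
Step 5: demand=5,sold=5 ship[2->3]=1 ship[1->2]=1 ship[0->1]=2 prod=3 -> [8 12 1 6]
Step 6: demand=5,sold=5 ship[2->3]=1 ship[1->2]=1 ship[0->1]=2 prod=3 -> [9 13 1 2]
Step 7: demand=5,sold=2 ship[2->3]=1 ship[1->2]=1 ship[0->1]=2 prod=3 -> [10 14 1 1]
Step 8: demand=5,sold=1 ship[2->3]=1 ship[1->2]=1 ship[0->1]=2 prod=3 -> [11 15 1 1]
Step 9: demand=5,sold=1 ship[2->3]=1 ship[1->2]=1 ship[0->1]=2 prod=3 -> [12 16 1 1]
Step 10: demand=5,sold=1 ship[2->3]=1 ship[1->2]=1 ship[0->1]=2 prod=3 -> [13 17 1 1]
Step 11: demand=5,sold=1 ship[2->3]=1 ship[1->2]=1 ship[0->1]=2 prod=3 -> [14 18 1 1]
Step 12: demand=5,sold=1 ship[2->3]=1 ship[1->2]=1 ship[0->1]=2 prod=3 -> [15 19 1 1]
First stockout at step 7

7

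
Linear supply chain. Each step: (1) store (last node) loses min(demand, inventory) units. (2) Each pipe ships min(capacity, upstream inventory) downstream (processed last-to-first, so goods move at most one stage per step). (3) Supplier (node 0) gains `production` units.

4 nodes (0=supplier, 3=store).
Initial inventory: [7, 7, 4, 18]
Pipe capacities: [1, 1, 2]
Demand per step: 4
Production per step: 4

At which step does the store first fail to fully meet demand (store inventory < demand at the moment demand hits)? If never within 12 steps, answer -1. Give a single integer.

Step 1: demand=4,sold=4 ship[2->3]=2 ship[1->2]=1 ship[0->1]=1 prod=4 -> [10 7 3 16]
Step 2: demand=4,sold=4 ship[2->3]=2 ship[1->2]=1 ship[0->1]=1 prod=4 -> [13 7 2 14]
Step 3: demand=4,sold=4 ship[2->3]=2 ship[1->2]=1 ship[0->1]=1 prod=4 -> [16 7 1 12]
Step 4: demand=4,sold=4 ship[2->3]=1 ship[1->2]=1 ship[0->1]=1 prod=4 -> [19 7 1 9]
Step 5: demand=4,sold=4 ship[2->3]=1 ship[1->2]=1 ship[0->1]=1 prod=4 -> [22 7 1 6]
Step 6: demand=4,sold=4 ship[2->3]=1 ship[1->2]=1 ship[0->1]=1 prod=4 -> [25 7 1 3]
Step 7: demand=4,sold=3 ship[2->3]=1 ship[1->2]=1 ship[0->1]=1 prod=4 -> [28 7 1 1]
Step 8: demand=4,sold=1 ship[2->3]=1 ship[1->2]=1 ship[0->1]=1 prod=4 -> [31 7 1 1]
Step 9: demand=4,sold=1 ship[2->3]=1 ship[1->2]=1 ship[0->1]=1 prod=4 -> [34 7 1 1]
Step 10: demand=4,sold=1 ship[2->3]=1 ship[1->2]=1 ship[0->1]=1 prod=4 -> [37 7 1 1]
Step 11: demand=4,sold=1 ship[2->3]=1 ship[1->2]=1 ship[0->1]=1 prod=4 -> [40 7 1 1]
Step 12: demand=4,sold=1 ship[2->3]=1 ship[1->2]=1 ship[0->1]=1 prod=4 -> [43 7 1 1]
First stockout at step 7

7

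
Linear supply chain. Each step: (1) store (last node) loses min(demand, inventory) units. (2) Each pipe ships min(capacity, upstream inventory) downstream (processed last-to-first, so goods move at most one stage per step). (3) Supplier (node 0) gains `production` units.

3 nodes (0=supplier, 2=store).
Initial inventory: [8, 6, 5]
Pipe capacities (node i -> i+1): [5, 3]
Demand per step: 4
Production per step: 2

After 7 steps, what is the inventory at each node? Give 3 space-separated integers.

Step 1: demand=4,sold=4 ship[1->2]=3 ship[0->1]=5 prod=2 -> inv=[5 8 4]
Step 2: demand=4,sold=4 ship[1->2]=3 ship[0->1]=5 prod=2 -> inv=[2 10 3]
Step 3: demand=4,sold=3 ship[1->2]=3 ship[0->1]=2 prod=2 -> inv=[2 9 3]
Step 4: demand=4,sold=3 ship[1->2]=3 ship[0->1]=2 prod=2 -> inv=[2 8 3]
Step 5: demand=4,sold=3 ship[1->2]=3 ship[0->1]=2 prod=2 -> inv=[2 7 3]
Step 6: demand=4,sold=3 ship[1->2]=3 ship[0->1]=2 prod=2 -> inv=[2 6 3]
Step 7: demand=4,sold=3 ship[1->2]=3 ship[0->1]=2 prod=2 -> inv=[2 5 3]

2 5 3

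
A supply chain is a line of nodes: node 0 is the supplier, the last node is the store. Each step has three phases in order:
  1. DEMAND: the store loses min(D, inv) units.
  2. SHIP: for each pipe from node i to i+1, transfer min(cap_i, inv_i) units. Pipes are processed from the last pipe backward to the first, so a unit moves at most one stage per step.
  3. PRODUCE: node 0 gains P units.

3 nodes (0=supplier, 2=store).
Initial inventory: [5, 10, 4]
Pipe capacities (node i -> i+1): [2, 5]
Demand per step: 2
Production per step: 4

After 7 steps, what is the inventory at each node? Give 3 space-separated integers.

Step 1: demand=2,sold=2 ship[1->2]=5 ship[0->1]=2 prod=4 -> inv=[7 7 7]
Step 2: demand=2,sold=2 ship[1->2]=5 ship[0->1]=2 prod=4 -> inv=[9 4 10]
Step 3: demand=2,sold=2 ship[1->2]=4 ship[0->1]=2 prod=4 -> inv=[11 2 12]
Step 4: demand=2,sold=2 ship[1->2]=2 ship[0->1]=2 prod=4 -> inv=[13 2 12]
Step 5: demand=2,sold=2 ship[1->2]=2 ship[0->1]=2 prod=4 -> inv=[15 2 12]
Step 6: demand=2,sold=2 ship[1->2]=2 ship[0->1]=2 prod=4 -> inv=[17 2 12]
Step 7: demand=2,sold=2 ship[1->2]=2 ship[0->1]=2 prod=4 -> inv=[19 2 12]

19 2 12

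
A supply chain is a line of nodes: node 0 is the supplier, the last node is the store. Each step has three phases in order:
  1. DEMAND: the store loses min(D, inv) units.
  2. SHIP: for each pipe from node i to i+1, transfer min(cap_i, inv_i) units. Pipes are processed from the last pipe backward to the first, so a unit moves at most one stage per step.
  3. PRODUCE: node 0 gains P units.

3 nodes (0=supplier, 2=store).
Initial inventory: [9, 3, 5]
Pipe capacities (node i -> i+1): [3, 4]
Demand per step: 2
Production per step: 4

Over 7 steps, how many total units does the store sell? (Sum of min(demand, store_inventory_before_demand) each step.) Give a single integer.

Answer: 14

Derivation:
Step 1: sold=2 (running total=2) -> [10 3 6]
Step 2: sold=2 (running total=4) -> [11 3 7]
Step 3: sold=2 (running total=6) -> [12 3 8]
Step 4: sold=2 (running total=8) -> [13 3 9]
Step 5: sold=2 (running total=10) -> [14 3 10]
Step 6: sold=2 (running total=12) -> [15 3 11]
Step 7: sold=2 (running total=14) -> [16 3 12]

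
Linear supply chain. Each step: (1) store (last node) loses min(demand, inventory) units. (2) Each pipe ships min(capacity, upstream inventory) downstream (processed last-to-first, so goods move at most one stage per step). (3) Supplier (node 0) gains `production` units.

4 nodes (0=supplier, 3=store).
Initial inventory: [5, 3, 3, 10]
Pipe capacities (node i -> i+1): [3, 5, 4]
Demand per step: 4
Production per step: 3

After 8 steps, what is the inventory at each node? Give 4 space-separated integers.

Step 1: demand=4,sold=4 ship[2->3]=3 ship[1->2]=3 ship[0->1]=3 prod=3 -> inv=[5 3 3 9]
Step 2: demand=4,sold=4 ship[2->3]=3 ship[1->2]=3 ship[0->1]=3 prod=3 -> inv=[5 3 3 8]
Step 3: demand=4,sold=4 ship[2->3]=3 ship[1->2]=3 ship[0->1]=3 prod=3 -> inv=[5 3 3 7]
Step 4: demand=4,sold=4 ship[2->3]=3 ship[1->2]=3 ship[0->1]=3 prod=3 -> inv=[5 3 3 6]
Step 5: demand=4,sold=4 ship[2->3]=3 ship[1->2]=3 ship[0->1]=3 prod=3 -> inv=[5 3 3 5]
Step 6: demand=4,sold=4 ship[2->3]=3 ship[1->2]=3 ship[0->1]=3 prod=3 -> inv=[5 3 3 4]
Step 7: demand=4,sold=4 ship[2->3]=3 ship[1->2]=3 ship[0->1]=3 prod=3 -> inv=[5 3 3 3]
Step 8: demand=4,sold=3 ship[2->3]=3 ship[1->2]=3 ship[0->1]=3 prod=3 -> inv=[5 3 3 3]

5 3 3 3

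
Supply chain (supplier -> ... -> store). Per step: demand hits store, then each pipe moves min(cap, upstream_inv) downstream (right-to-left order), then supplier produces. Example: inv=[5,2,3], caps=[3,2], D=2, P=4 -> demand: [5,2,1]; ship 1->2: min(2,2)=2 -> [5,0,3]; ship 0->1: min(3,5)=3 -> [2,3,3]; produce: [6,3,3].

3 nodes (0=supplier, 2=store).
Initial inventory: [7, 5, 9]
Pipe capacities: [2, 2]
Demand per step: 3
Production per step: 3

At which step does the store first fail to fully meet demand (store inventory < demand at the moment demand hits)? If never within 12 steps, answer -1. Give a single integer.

Step 1: demand=3,sold=3 ship[1->2]=2 ship[0->1]=2 prod=3 -> [8 5 8]
Step 2: demand=3,sold=3 ship[1->2]=2 ship[0->1]=2 prod=3 -> [9 5 7]
Step 3: demand=3,sold=3 ship[1->2]=2 ship[0->1]=2 prod=3 -> [10 5 6]
Step 4: demand=3,sold=3 ship[1->2]=2 ship[0->1]=2 prod=3 -> [11 5 5]
Step 5: demand=3,sold=3 ship[1->2]=2 ship[0->1]=2 prod=3 -> [12 5 4]
Step 6: demand=3,sold=3 ship[1->2]=2 ship[0->1]=2 prod=3 -> [13 5 3]
Step 7: demand=3,sold=3 ship[1->2]=2 ship[0->1]=2 prod=3 -> [14 5 2]
Step 8: demand=3,sold=2 ship[1->2]=2 ship[0->1]=2 prod=3 -> [15 5 2]
Step 9: demand=3,sold=2 ship[1->2]=2 ship[0->1]=2 prod=3 -> [16 5 2]
Step 10: demand=3,sold=2 ship[1->2]=2 ship[0->1]=2 prod=3 -> [17 5 2]
Step 11: demand=3,sold=2 ship[1->2]=2 ship[0->1]=2 prod=3 -> [18 5 2]
Step 12: demand=3,sold=2 ship[1->2]=2 ship[0->1]=2 prod=3 -> [19 5 2]
First stockout at step 8

8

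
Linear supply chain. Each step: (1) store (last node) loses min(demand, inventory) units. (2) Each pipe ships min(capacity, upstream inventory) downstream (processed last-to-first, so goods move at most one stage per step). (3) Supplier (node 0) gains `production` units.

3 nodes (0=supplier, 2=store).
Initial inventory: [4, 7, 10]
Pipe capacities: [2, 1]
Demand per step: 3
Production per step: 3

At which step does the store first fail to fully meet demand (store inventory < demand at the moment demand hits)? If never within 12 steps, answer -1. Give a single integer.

Step 1: demand=3,sold=3 ship[1->2]=1 ship[0->1]=2 prod=3 -> [5 8 8]
Step 2: demand=3,sold=3 ship[1->2]=1 ship[0->1]=2 prod=3 -> [6 9 6]
Step 3: demand=3,sold=3 ship[1->2]=1 ship[0->1]=2 prod=3 -> [7 10 4]
Step 4: demand=3,sold=3 ship[1->2]=1 ship[0->1]=2 prod=3 -> [8 11 2]
Step 5: demand=3,sold=2 ship[1->2]=1 ship[0->1]=2 prod=3 -> [9 12 1]
Step 6: demand=3,sold=1 ship[1->2]=1 ship[0->1]=2 prod=3 -> [10 13 1]
Step 7: demand=3,sold=1 ship[1->2]=1 ship[0->1]=2 prod=3 -> [11 14 1]
Step 8: demand=3,sold=1 ship[1->2]=1 ship[0->1]=2 prod=3 -> [12 15 1]
Step 9: demand=3,sold=1 ship[1->2]=1 ship[0->1]=2 prod=3 -> [13 16 1]
Step 10: demand=3,sold=1 ship[1->2]=1 ship[0->1]=2 prod=3 -> [14 17 1]
Step 11: demand=3,sold=1 ship[1->2]=1 ship[0->1]=2 prod=3 -> [15 18 1]
Step 12: demand=3,sold=1 ship[1->2]=1 ship[0->1]=2 prod=3 -> [16 19 1]
First stockout at step 5

5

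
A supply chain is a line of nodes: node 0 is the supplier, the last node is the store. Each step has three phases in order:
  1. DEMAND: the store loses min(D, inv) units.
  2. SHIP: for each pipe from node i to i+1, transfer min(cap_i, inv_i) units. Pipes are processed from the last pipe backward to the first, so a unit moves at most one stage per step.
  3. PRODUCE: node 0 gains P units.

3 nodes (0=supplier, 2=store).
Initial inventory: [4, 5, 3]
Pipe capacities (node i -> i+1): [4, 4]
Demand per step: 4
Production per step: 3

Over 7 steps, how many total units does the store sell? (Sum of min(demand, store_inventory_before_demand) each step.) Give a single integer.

Answer: 24

Derivation:
Step 1: sold=3 (running total=3) -> [3 5 4]
Step 2: sold=4 (running total=7) -> [3 4 4]
Step 3: sold=4 (running total=11) -> [3 3 4]
Step 4: sold=4 (running total=15) -> [3 3 3]
Step 5: sold=3 (running total=18) -> [3 3 3]
Step 6: sold=3 (running total=21) -> [3 3 3]
Step 7: sold=3 (running total=24) -> [3 3 3]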